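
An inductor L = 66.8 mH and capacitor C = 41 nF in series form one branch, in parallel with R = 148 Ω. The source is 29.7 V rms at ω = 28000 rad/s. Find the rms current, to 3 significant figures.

X_L = ωL = 1870 Ω
X_C = 1/(ωC) = 871 Ω
Branch 1: Z₁ = R = 148 Ω
Branch 2 (series LC): Z₂ = j(X_L − X_C) = j999 Ω
Parallel: Z = Z₁Z₂/(Z₁+Z₂), |Z| = 146 Ω, ∠Z = 8.42°
I = V/|Z| = 29.7/146 = 203 mA

203 mA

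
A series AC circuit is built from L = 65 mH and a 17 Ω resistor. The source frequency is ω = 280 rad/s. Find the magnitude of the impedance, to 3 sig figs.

24.9 Ω

X_L = ωL = 18.2 Ω
Z = 17.0 + j18.2 Ω
|Z| = √(17.0² + 18.2²) = 24.9 Ω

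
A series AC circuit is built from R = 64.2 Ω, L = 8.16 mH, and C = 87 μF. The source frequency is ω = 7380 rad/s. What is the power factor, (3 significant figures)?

X_L = ωL = 60.2 Ω
X_C = 1/(ωC) = 1.56 Ω
Net reactance X = X_L − X_C = 58.7 Ω
Z = 64.2 + j58.7 Ω
|Z| = √(64.2² + 58.7²) = 87.0 Ω
∠Z = arctan(58.7/64.2) = 42.4°
cos φ = cos(42.4°) = 0.738

0.738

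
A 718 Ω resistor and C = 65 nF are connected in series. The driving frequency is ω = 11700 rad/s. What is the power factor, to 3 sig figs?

X_C = 1/(ωC) = 1310 Ω
Z = 718 − j1310 Ω
|Z| = √(718² + 1310²) = 1500 Ω
∠Z = arctan(-1310/718) = -61.4°
cos φ = cos(-61.4°) = 0.479

0.479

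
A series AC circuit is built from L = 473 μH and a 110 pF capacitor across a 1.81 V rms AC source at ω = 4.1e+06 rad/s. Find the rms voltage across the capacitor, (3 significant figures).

X_L = ωL = 1940 Ω
X_C = 1/(ωC) = 2220 Ω
Net reactance X = X_L − X_C = -278 Ω
Z = − j278 Ω
|Z| = √(0² + 278²) = 278 Ω
I = V/|Z| = 6.51 mA
V_C = I·|Z_C| = 0.00651 × 2220 = 14.4 V

14.4 V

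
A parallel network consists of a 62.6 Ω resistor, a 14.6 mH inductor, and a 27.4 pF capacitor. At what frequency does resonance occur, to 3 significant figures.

ω₀ = 1/√(LC) = 1/√(0.0146 × 2.74e-11) = 1.581e+06 rad/s
f₀ = ω₀/(2π) = 252 kHz

252 kHz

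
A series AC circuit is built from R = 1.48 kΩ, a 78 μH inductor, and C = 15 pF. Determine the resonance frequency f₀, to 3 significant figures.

4.65 MHz

ω₀ = 1/√(LC) = 1/√(7.8e-05 × 1.5e-11) = 2.924e+07 rad/s
f₀ = ω₀/(2π) = 4.65 MHz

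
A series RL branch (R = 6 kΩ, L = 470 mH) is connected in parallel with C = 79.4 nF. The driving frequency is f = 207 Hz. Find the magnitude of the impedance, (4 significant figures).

5369 Ω

ω = 2πf = 1301 rad/s
X_L = ωL = 611.3 Ω
X_C = 1/(ωC) = 9683 Ω
Branch 1 (R+jX_L): Z₁ = 6000 + j611.3 Ω, |Z₁| = 6031 Ω
Branch 2 (−jX_C): Z₂ = −j9683 Ω
Parallel: Z = Z₁Z₂/(Z₁+Z₂), |Z| = 5369 Ω, ∠Z = -27.66°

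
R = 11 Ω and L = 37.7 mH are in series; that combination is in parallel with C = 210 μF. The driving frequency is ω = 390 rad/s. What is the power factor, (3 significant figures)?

0.648

X_L = ωL = 14.7 Ω
X_C = 1/(ωC) = 12.2 Ω
Branch 1 (R+jX_L): Z₁ = 11.0 + j14.7 Ω, |Z₁| = 18.4 Ω
Branch 2 (−jX_C): Z₂ = −j12.2 Ω
Parallel: Z = Z₁Z₂/(Z₁+Z₂), |Z| = 19.9 Ω, ∠Z = -49.6°
cos φ = cos(-49.6°) = 0.648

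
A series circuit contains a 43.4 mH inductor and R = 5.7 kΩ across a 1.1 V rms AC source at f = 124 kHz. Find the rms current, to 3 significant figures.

32.1 μA

ω = 2πf = 779100 rad/s
X_L = ωL = 33800 Ω
Z = 5700 + j33800 Ω
|Z| = √(5700² + 33800²) = 34300 Ω
I = V/|Z| = 1.1/34300 = 32.1 μA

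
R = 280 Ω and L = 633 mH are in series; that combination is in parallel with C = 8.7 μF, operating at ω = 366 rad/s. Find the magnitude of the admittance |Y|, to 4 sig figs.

X_L = ωL = 231.7 Ω
X_C = 1/(ωC) = 314.1 Ω
Branch 1 (R+jX_L): Z₁ = 280.0 + j231.7 Ω, |Z₁| = 363.4 Ω
Branch 2 (−jX_C): Z₂ = −j314.1 Ω
Parallel: Z = Z₁Z₂/(Z₁+Z₂), |Z| = 391.0 Ω, ∠Z = -34.00°
|Y| = 1/|Z| = 2.557 mS

2.557 mS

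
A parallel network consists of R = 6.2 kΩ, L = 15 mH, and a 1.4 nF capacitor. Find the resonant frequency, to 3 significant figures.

ω₀ = 1/√(LC) = 1/√(0.015 × 1.4e-09) = 218200 rad/s
f₀ = ω₀/(2π) = 34.7 kHz

34.7 kHz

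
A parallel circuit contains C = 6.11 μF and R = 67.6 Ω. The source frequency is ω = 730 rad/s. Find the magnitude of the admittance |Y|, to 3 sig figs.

15.5 mS

X_C = 1/(ωC) = 224 Ω
Parallel: admittances add. Y = 1/R + jωC
Y = (0.0148 + j0.00446) S
|Y| = 0.0155 S → |Z| = 1/|Y| = 64.7 Ω, ∠Z = −∠Y = -16.8°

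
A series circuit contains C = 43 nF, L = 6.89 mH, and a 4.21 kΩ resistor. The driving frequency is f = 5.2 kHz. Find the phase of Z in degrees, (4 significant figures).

ω = 2πf = 32670 rad/s
X_L = ωL = 225.1 Ω
X_C = 1/(ωC) = 711.8 Ω
Net reactance X = X_L − X_C = -486.7 Ω
Z = 4210 − j486.7 Ω
|Z| = √(4210² + 486.7²) = 4238 Ω
∠Z = arctan(-486.7/4210) = -6.594°

-6.594°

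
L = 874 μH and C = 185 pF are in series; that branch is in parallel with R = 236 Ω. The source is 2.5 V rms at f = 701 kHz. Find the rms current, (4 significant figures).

ω = 2πf = 4.405e+06 rad/s
X_L = ωL = 3850 Ω
X_C = 1/(ωC) = 1227 Ω
Branch 1: Z₁ = R = 236.0 Ω
Branch 2 (series LC): Z₂ = j(X_L − X_C) = j2622 Ω
Parallel: Z = Z₁Z₂/(Z₁+Z₂), |Z| = 235.1 Ω, ∠Z = 5.143°
I = V/|Z| = 2.5/235.1 = 10.64 mA

10.64 mA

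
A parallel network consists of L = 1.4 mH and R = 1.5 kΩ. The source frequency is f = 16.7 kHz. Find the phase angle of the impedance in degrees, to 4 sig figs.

ω = 2πf = 104900 rad/s
X_L = ωL = 146.9 Ω
Parallel: admittances add. Y = 1/R + 1/(jωL)
Y = (0.0006667 − j0.006807) S
|Y| = 0.006840 S → |Z| = 1/|Y| = 146.2 Ω, ∠Z = −∠Y = 84.41°

84.41°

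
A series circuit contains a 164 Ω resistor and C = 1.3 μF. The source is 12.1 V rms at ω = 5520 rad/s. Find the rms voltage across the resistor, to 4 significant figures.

9.221 V

X_C = 1/(ωC) = 139.4 Ω
Z = 164.0 − j139.4 Ω
|Z| = √(164.0² + 139.4²) = 215.2 Ω
I = V/|Z| = 56.22 mA
V_R = I·|Z_R| = 0.05622 × 164.0 = 9.221 V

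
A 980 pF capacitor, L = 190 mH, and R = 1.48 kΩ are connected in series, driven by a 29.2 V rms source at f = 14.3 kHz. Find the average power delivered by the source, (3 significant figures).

36.2 mW

ω = 2πf = 89850 rad/s
X_L = ωL = 17100 Ω
X_C = 1/(ωC) = 11400 Ω
Net reactance X = X_L − X_C = 5710 Ω
Z = 1480 + j5710 Ω
|Z| = √(1480² + 5710²) = 5900 Ω
∠Z = arctan(5710/1480) = 75.5°
I = V/|Z| = 4.95 mA
P = VI cos φ = 29.2 × 0.00495 × cos(75.5°) = 36.2 mW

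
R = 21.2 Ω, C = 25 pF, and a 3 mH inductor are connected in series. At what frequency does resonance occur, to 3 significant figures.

581 kHz

ω₀ = 1/√(LC) = 1/√(0.003 × 2.5e-11) = 3.651e+06 rad/s
f₀ = ω₀/(2π) = 581 kHz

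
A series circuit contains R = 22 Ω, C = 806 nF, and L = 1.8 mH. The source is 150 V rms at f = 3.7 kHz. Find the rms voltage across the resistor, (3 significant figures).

133 V

ω = 2πf = 23250 rad/s
X_L = ωL = 41.8 Ω
X_C = 1/(ωC) = 53.4 Ω
Net reactance X = X_L − X_C = -11.5 Ω
Z = 22.0 − j11.5 Ω
|Z| = √(22.0² + 11.5²) = 24.8 Ω
I = V/|Z| = 6.04 A
V_R = I·|Z_R| = 6.04 × 22.0 = 133 V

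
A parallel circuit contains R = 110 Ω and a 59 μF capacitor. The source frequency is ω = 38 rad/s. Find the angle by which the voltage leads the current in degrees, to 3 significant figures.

-13.9°

X_C = 1/(ωC) = 446 Ω
Parallel: admittances add. Y = 1/R + jωC
Y = (0.00909 + j0.00224) S
|Y| = 0.00936 S → |Z| = 1/|Y| = 107 Ω, ∠Z = −∠Y = -13.9°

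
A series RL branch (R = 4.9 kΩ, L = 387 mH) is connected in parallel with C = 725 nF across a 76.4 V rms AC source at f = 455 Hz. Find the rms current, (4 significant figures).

ω = 2πf = 2859 rad/s
X_L = ωL = 1106 Ω
X_C = 1/(ωC) = 482.5 Ω
Branch 1 (R+jX_L): Z₁ = 4900 + j1106 Ω, |Z₁| = 5023 Ω
Branch 2 (−jX_C): Z₂ = −j482.5 Ω
Parallel: Z = Z₁Z₂/(Z₁+Z₂), |Z| = 490.7 Ω, ∠Z = -84.53°
I = V/|Z| = 76.4/490.7 = 155.7 mA

155.7 mA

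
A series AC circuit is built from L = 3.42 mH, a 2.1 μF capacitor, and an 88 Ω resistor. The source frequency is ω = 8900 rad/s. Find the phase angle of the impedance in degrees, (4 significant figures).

X_L = ωL = 30.44 Ω
X_C = 1/(ωC) = 53.50 Ω
Net reactance X = X_L − X_C = -23.07 Ω
Z = 88.00 − j23.07 Ω
|Z| = √(88.00² + 23.07²) = 90.97 Ω
∠Z = arctan(-23.07/88.00) = -14.69°

-14.69°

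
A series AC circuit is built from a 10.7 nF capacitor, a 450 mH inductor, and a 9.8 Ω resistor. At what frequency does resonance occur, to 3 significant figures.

2.29 kHz

ω₀ = 1/√(LC) = 1/√(0.45 × 1.07e-08) = 14410 rad/s
f₀ = ω₀/(2π) = 2.29 kHz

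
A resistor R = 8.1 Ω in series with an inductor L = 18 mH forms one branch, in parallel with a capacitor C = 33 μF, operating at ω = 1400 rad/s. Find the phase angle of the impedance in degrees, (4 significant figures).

-41.51°

X_L = ωL = 25.20 Ω
X_C = 1/(ωC) = 21.65 Ω
Branch 1 (R+jX_L): Z₁ = 8.100 + j25.20 Ω, |Z₁| = 26.47 Ω
Branch 2 (−jX_C): Z₂ = −j21.65 Ω
Parallel: Z = Z₁Z₂/(Z₁+Z₂), |Z| = 64.77 Ω, ∠Z = -41.51°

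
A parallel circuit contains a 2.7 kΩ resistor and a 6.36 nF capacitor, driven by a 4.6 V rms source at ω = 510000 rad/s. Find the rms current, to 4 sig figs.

X_C = 1/(ωC) = 308.3 Ω
Parallel: admittances add. Y = 1/R + jωC
Y = (0.0003704 + j0.003244) S
|Y| = 0.003265 S → |Z| = 1/|Y| = 306.3 Ω, ∠Z = −∠Y = -83.49°
I = V/|Z| = 4.6/306.3 = 15.02 mA

15.02 mA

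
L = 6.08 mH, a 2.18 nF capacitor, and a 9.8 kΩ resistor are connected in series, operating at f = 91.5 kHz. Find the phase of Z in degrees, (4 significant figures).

ω = 2πf = 574900 rad/s
X_L = ωL = 3495 Ω
X_C = 1/(ωC) = 797.9 Ω
Net reactance X = X_L − X_C = 2698 Ω
Z = 9800 + j2698 Ω
|Z| = √(9800² + 2698²) = 10160 Ω
∠Z = arctan(2698/9800) = 15.39°

15.39°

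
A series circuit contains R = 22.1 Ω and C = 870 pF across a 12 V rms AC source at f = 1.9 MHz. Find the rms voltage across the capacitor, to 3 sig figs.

11.7 V

ω = 2πf = 1.194e+07 rad/s
X_C = 1/(ωC) = 96.3 Ω
Z = 22.1 − j96.3 Ω
|Z| = √(22.1² + 96.3²) = 98.8 Ω
I = V/|Z| = 121 mA
V_C = I·|Z_C| = 0.121 × 96.3 = 11.7 V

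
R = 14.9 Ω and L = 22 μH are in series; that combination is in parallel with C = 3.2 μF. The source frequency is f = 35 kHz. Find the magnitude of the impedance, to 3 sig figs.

ω = 2πf = 219900 rad/s
X_L = ωL = 4.84 Ω
X_C = 1/(ωC) = 1.42 Ω
Branch 1 (R+jX_L): Z₁ = 14.9 + j4.84 Ω, |Z₁| = 15.7 Ω
Branch 2 (−jX_C): Z₂ = −j1.42 Ω
Parallel: Z = Z₁Z₂/(Z₁+Z₂), |Z| = 1.46 Ω, ∠Z = -84.9°

1.46 Ω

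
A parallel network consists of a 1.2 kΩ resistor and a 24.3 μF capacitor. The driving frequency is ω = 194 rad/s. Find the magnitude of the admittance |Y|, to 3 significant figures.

X_C = 1/(ωC) = 212 Ω
Parallel: admittances add. Y = 1/R + jωC
Y = (0.000833 + j0.00471) S
|Y| = 0.00479 S → |Z| = 1/|Y| = 209 Ω, ∠Z = −∠Y = -80.0°

4.79 mS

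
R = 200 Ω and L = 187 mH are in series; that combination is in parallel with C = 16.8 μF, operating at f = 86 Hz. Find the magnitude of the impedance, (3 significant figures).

123 Ω

ω = 2πf = 540.4 rad/s
X_L = ωL = 101 Ω
X_C = 1/(ωC) = 110 Ω
Branch 1 (R+jX_L): Z₁ = 200 + j101 Ω, |Z₁| = 224 Ω
Branch 2 (−jX_C): Z₂ = −j110 Ω
Parallel: Z = Z₁Z₂/(Z₁+Z₂), |Z| = 123 Ω, ∠Z = -60.6°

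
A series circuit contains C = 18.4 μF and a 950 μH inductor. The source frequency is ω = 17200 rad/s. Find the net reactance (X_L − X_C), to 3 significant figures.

13.2 Ω

X_L = ωL = 16.3 Ω
X_C = 1/(ωC) = 3.16 Ω
X = 16.3 − 3.16 = 13.2 Ω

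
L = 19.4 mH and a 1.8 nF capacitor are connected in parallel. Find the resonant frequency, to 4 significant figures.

26.93 kHz

ω₀ = 1/√(LC) = 1/√(0.0194 × 1.8e-09) = 169200 rad/s
f₀ = ω₀/(2π) = 26.93 kHz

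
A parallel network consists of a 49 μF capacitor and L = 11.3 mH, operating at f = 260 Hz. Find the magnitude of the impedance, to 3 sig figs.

38.6 Ω

ω = 2πf = 1634 rad/s
X_L = ωL = 18.5 Ω
X_C = 1/(ωC) = 12.5 Ω
Parallel: admittances add. Y = 1/(jωL) + jωC
Y = (0 + j0.0259) S
|Y| = 0.0259 S → |Z| = 1/|Y| = 38.6 Ω, ∠Z = −∠Y = -90.0°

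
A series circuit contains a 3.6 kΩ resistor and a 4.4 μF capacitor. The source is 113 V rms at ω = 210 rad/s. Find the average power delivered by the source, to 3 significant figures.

3.25 W

X_C = 1/(ωC) = 1080 Ω
Z = 3600 − j1080 Ω
|Z| = √(3600² + 1080²) = 3760 Ω
∠Z = arctan(-1080/3600) = -16.7°
I = V/|Z| = 30.1 mA
P = VI cos φ = 113 × 0.0301 × cos(-16.7°) = 3.25 W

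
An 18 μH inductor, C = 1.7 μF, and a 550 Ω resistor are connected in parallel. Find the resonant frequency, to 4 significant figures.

28.77 kHz

ω₀ = 1/√(LC) = 1/√(1.8e-05 × 1.7e-06) = 180800 rad/s
f₀ = ω₀/(2π) = 28.77 kHz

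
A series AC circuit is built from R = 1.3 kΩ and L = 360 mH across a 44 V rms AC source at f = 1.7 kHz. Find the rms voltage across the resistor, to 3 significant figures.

14.1 V

ω = 2πf = 10680 rad/s
X_L = ωL = 3850 Ω
Z = 1300 + j3850 Ω
|Z| = √(1300² + 3850²) = 4060 Ω
I = V/|Z| = 10.8 mA
V_R = I·|Z_R| = 0.0108 × 1300 = 14.1 V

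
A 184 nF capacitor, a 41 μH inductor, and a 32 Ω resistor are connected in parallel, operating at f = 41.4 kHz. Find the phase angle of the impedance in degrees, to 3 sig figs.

55.8°

ω = 2πf = 260100 rad/s
X_L = ωL = 10.7 Ω
X_C = 1/(ωC) = 20.9 Ω
Parallel: admittances add. Y = 1/R + 1/(jωL) + jωC
Y = (0.0312 − j0.0459) S
|Y| = 0.0555 S → |Z| = 1/|Y| = 18.0 Ω, ∠Z = −∠Y = 55.8°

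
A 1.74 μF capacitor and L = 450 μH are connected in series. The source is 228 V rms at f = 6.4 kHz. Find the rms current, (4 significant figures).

ω = 2πf = 40210 rad/s
X_L = ωL = 18.10 Ω
X_C = 1/(ωC) = 14.29 Ω
Net reactance X = X_L − X_C = 3.804 Ω
Z = j3.804 Ω
|Z| = √(0² + 3.804²) = 3.804 Ω
I = V/|Z| = 228/3.804 = 59.94 A

59.94 A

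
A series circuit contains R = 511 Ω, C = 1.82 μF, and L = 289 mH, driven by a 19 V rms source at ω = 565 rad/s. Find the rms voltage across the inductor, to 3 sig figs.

X_L = ωL = 163 Ω
X_C = 1/(ωC) = 972 Ω
Net reactance X = X_L − X_C = -809 Ω
Z = 511 − j809 Ω
|Z| = √(511² + 809²) = 957 Ω
I = V/|Z| = 19.9 mA
V_L = I·|Z_L| = 0.0199 × 163 = 3.24 V

3.24 V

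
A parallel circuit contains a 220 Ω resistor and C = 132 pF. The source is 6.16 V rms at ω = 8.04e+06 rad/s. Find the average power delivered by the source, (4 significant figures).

X_C = 1/(ωC) = 942.3 Ω
Parallel: admittances add. Y = 1/R + jωC
Y = (0.004545 + j0.001061) S
|Y| = 0.004668 S → |Z| = 1/|Y| = 214.2 Ω, ∠Z = −∠Y = -13.14°
I = V/|Z| = 28.75 mA
P = VI cos φ = 6.16 × 0.02875 × cos(-13.14°) = 172.5 mW

172.5 mW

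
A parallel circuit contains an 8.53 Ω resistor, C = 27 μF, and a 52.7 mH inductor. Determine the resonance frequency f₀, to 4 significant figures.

ω₀ = 1/√(LC) = 1/√(0.0527 × 2.7e-05) = 838.3 rad/s
f₀ = ω₀/(2π) = 133.4 Hz

133.4 Hz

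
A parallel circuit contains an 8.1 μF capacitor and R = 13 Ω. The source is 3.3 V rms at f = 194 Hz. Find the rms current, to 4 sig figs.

255.9 mA

ω = 2πf = 1219 rad/s
X_C = 1/(ωC) = 101.3 Ω
Parallel: admittances add. Y = 1/R + jωC
Y = (0.07692 + j0.009873) S
|Y| = 0.07755 S → |Z| = 1/|Y| = 12.89 Ω, ∠Z = −∠Y = -7.314°
I = V/|Z| = 3.3/12.89 = 255.9 mA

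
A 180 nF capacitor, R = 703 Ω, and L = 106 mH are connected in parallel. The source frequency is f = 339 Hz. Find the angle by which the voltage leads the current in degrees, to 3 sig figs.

70.6°

ω = 2πf = 2130 rad/s
X_L = ωL = 226 Ω
X_C = 1/(ωC) = 2610 Ω
Parallel: admittances add. Y = 1/R + 1/(jωL) + jωC
Y = (0.00142 − j0.00405) S
|Y| = 0.00429 S → |Z| = 1/|Y| = 233 Ω, ∠Z = −∠Y = 70.6°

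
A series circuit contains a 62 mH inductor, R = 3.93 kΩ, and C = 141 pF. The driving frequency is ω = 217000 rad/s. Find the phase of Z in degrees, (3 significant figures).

X_L = ωL = 13500 Ω
X_C = 1/(ωC) = 32700 Ω
Net reactance X = X_L − X_C = -19200 Ω
Z = 3930 − j19200 Ω
|Z| = √(3930² + 19200²) = 19600 Ω
∠Z = arctan(-19200/3930) = -78.4°

-78.4°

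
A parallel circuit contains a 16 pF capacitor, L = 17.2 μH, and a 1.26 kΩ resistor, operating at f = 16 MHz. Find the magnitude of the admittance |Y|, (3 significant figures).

ω = 2πf = 1.005e+08 rad/s
X_L = ωL = 1730 Ω
X_C = 1/(ωC) = 622 Ω
Parallel: admittances add. Y = 1/R + 1/(jωL) + jωC
Y = (0.000794 + j0.00103) S
|Y| = 0.00130 S → |Z| = 1/|Y| = 769 Ω, ∠Z = −∠Y = -52.4°

1.30 mS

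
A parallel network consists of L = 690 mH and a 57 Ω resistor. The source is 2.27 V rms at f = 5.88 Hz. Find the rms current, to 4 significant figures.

ω = 2πf = 36.95 rad/s
X_L = ωL = 25.49 Ω
Parallel: admittances add. Y = 1/R + 1/(jωL)
Y = (0.01754 − j0.03923) S
|Y| = 0.04297 S → |Z| = 1/|Y| = 23.27 Ω, ∠Z = −∠Y = 65.90°
I = V/|Z| = 2.27/23.27 = 97.55 mA

97.55 mA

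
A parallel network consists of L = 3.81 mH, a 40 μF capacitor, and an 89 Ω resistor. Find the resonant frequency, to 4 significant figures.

407.7 Hz

ω₀ = 1/√(LC) = 1/√(0.00381 × 4e-05) = 2562 rad/s
f₀ = ω₀/(2π) = 407.7 Hz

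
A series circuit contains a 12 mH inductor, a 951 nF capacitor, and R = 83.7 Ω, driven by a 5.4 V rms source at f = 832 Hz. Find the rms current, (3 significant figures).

33.4 mA

ω = 2πf = 5228 rad/s
X_L = ωL = 62.7 Ω
X_C = 1/(ωC) = 201 Ω
Net reactance X = X_L − X_C = -138 Ω
Z = 83.7 − j138 Ω
|Z| = √(83.7² + 138²) = 162 Ω
I = V/|Z| = 5.4/162 = 33.4 mA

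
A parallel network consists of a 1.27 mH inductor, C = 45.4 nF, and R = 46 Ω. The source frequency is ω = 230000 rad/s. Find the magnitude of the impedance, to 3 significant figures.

X_L = ωL = 292 Ω
X_C = 1/(ωC) = 95.8 Ω
Parallel: admittances add. Y = 1/R + 1/(jωL) + jωC
Y = (0.0217 + j0.00702) S
|Y| = 0.0228 S → |Z| = 1/|Y| = 43.8 Ω, ∠Z = −∠Y = -17.9°

43.8 Ω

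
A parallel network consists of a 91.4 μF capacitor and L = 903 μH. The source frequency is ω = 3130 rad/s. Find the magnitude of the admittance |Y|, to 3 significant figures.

67.7 mS

X_L = ωL = 2.83 Ω
X_C = 1/(ωC) = 3.50 Ω
Parallel: admittances add. Y = 1/(jωL) + jωC
Y = (0 − j0.0677) S
|Y| = 0.0677 S → |Z| = 1/|Y| = 14.8 Ω, ∠Z = −∠Y = 90.0°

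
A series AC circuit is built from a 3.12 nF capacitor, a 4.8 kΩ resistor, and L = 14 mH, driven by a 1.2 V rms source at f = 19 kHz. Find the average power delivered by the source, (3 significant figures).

ω = 2πf = 119400 rad/s
X_L = ωL = 1670 Ω
X_C = 1/(ωC) = 2680 Ω
Net reactance X = X_L − X_C = -1010 Ω
Z = 4800 − j1010 Ω
|Z| = √(4800² + 1010²) = 4910 Ω
∠Z = arctan(-1010/4800) = -11.9°
I = V/|Z| = 245 μA
P = VI cos φ = 1.2 × 0.000245 × cos(-11.9°) = 287 μW

287 μW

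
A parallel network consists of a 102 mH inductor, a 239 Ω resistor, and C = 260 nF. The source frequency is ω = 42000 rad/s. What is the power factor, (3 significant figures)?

0.365

X_L = ωL = 4280 Ω
X_C = 1/(ωC) = 91.6 Ω
Parallel: admittances add. Y = 1/R + 1/(jωL) + jωC
Y = (0.00418 + j0.0107) S
|Y| = 0.0115 S → |Z| = 1/|Y| = 87.1 Ω, ∠Z = −∠Y = -68.6°
cos φ = cos(-68.6°) = 0.365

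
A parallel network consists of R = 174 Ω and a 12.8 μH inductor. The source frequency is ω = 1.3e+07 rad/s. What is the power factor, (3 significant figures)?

X_L = ωL = 166 Ω
Parallel: admittances add. Y = 1/R + 1/(jωL)
Y = (0.00575 − j0.00601) S
|Y| = 0.00832 S → |Z| = 1/|Y| = 120 Ω, ∠Z = −∠Y = 46.3°
cos φ = cos(46.3°) = 0.691

0.691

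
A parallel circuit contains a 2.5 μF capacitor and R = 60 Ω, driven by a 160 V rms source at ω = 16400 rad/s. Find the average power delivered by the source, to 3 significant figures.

427 W

X_C = 1/(ωC) = 24.4 Ω
Parallel: admittances add. Y = 1/R + jωC
Y = (0.0167 + j0.0410) S
|Y| = 0.0443 S → |Z| = 1/|Y| = 22.6 Ω, ∠Z = −∠Y = -67.9°
I = V/|Z| = 7.08 A
P = VI cos φ = 160 × 7.08 × cos(-67.9°) = 427 W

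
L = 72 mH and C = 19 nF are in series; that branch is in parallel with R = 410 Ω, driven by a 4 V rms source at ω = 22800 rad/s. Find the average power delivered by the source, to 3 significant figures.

X_L = ωL = 1640 Ω
X_C = 1/(ωC) = 2310 Ω
Branch 1: Z₁ = R = 410 Ω
Branch 2 (series LC): Z₂ = j(X_L − X_C) = −j667 Ω
Parallel: Z = Z₁Z₂/(Z₁+Z₂), |Z| = 349 Ω, ∠Z = -31.6°
I = V/|Z| = 11.5 mA
P = VI cos φ = 4 × 0.0115 × cos(-31.6°) = 39.0 mW

39.0 mW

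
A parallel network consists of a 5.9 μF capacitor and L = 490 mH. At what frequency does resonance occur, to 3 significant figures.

ω₀ = 1/√(LC) = 1/√(0.49 × 5.9e-06) = 588.1 rad/s
f₀ = ω₀/(2π) = 93.6 Hz

93.6 Hz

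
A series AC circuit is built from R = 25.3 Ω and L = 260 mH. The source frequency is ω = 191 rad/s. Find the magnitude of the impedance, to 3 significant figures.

55.7 Ω

X_L = ωL = 49.7 Ω
Z = 25.3 + j49.7 Ω
|Z| = √(25.3² + 49.7²) = 55.7 Ω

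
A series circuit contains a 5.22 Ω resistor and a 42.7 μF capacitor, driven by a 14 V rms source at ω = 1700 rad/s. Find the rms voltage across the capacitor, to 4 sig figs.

X_C = 1/(ωC) = 13.78 Ω
Z = 5.220 − j13.78 Ω
|Z| = √(5.220² + 13.78²) = 14.73 Ω
I = V/|Z| = 950.3 mA
V_C = I·|Z_C| = 0.9503 × 13.78 = 13.09 V

13.09 V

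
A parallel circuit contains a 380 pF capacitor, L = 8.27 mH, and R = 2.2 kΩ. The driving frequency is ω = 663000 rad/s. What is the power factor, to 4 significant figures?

0.9885

X_L = ωL = 5483 Ω
X_C = 1/(ωC) = 3969 Ω
Parallel: admittances add. Y = 1/R + 1/(jωL) + jωC
Y = (0.0004545 + j6.956e-05) S
|Y| = 0.0004598 S → |Z| = 1/|Y| = 2175 Ω, ∠Z = −∠Y = -8.700°
cos φ = cos(-8.700°) = 0.9885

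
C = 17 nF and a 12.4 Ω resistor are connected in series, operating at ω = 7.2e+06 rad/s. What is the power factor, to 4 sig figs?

0.8350

X_C = 1/(ωC) = 8.170 Ω
Z = 12.40 − j8.170 Ω
|Z| = √(12.40² + 8.170²) = 14.85 Ω
∠Z = arctan(-8.170/12.40) = -33.38°
cos φ = cos(-33.38°) = 0.8350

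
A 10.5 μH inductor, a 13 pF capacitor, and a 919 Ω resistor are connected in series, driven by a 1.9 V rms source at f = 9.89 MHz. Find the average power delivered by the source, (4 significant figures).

2.794 mW

ω = 2πf = 6.214e+07 rad/s
X_L = ωL = 652.5 Ω
X_C = 1/(ωC) = 1238 Ω
Net reactance X = X_L − X_C = -585.4 Ω
Z = 919.0 − j585.4 Ω
|Z| = √(919.0² + 585.4²) = 1090 Ω
∠Z = arctan(-585.4/919.0) = -32.50°
I = V/|Z| = 1.744 mA
P = VI cos φ = 1.9 × 0.001744 × cos(-32.50°) = 2.794 mW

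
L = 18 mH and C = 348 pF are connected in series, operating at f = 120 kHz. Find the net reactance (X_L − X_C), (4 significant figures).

9760 Ω

ω = 2πf = 754000 rad/s
X_L = ωL = 13570 Ω
X_C = 1/(ωC) = 3811 Ω
X = 13570 − 3811 = 9760 Ω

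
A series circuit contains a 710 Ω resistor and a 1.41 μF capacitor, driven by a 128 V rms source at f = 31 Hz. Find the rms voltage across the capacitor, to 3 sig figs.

126 V

ω = 2πf = 194.8 rad/s
X_C = 1/(ωC) = 3640 Ω
Z = 710 − j3640 Ω
|Z| = √(710² + 3640²) = 3710 Ω
I = V/|Z| = 34.5 mA
V_C = I·|Z_C| = 0.0345 × 3640 = 126 V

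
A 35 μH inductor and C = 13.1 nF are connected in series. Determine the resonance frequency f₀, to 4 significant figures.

ω₀ = 1/√(LC) = 1/√(3.5e-05 × 1.31e-08) = 1.477e+06 rad/s
f₀ = ω₀/(2π) = 235.0 kHz

235.0 kHz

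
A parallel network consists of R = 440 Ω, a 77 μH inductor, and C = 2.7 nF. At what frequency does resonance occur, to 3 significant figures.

349 kHz

ω₀ = 1/√(LC) = 1/√(7.7e-05 × 2.7e-09) = 2.193e+06 rad/s
f₀ = ω₀/(2π) = 349 kHz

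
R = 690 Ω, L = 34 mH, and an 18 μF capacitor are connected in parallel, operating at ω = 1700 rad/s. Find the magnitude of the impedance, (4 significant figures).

X_L = ωL = 57.80 Ω
X_C = 1/(ωC) = 32.68 Ω
Parallel: admittances add. Y = 1/R + 1/(jωL) + jωC
Y = (0.001449 + j0.01330) S
|Y| = 0.01338 S → |Z| = 1/|Y| = 74.75 Ω, ∠Z = −∠Y = -83.78°

74.75 Ω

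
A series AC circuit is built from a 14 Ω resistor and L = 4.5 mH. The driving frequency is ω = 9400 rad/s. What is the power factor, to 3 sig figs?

0.314

X_L = ωL = 42.3 Ω
Z = 14.0 + j42.3 Ω
|Z| = √(14.0² + 42.3²) = 44.6 Ω
∠Z = arctan(42.3/14.0) = 71.7°
cos φ = cos(71.7°) = 0.314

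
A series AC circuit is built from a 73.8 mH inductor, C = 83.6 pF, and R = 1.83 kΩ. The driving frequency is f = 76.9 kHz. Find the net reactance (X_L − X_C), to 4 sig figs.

10900 Ω

ω = 2πf = 483200 rad/s
X_L = ωL = 35660 Ω
X_C = 1/(ωC) = 24760 Ω
X = 35660 − 24760 = 10900 Ω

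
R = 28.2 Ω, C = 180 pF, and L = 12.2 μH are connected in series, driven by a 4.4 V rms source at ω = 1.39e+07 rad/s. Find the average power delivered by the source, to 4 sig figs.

X_L = ωL = 169.6 Ω
X_C = 1/(ωC) = 399.7 Ω
Net reactance X = X_L − X_C = -230.1 Ω
Z = 28.20 − j230.1 Ω
|Z| = √(28.20² + 230.1²) = 231.8 Ω
∠Z = arctan(-230.1/28.20) = -83.01°
I = V/|Z| = 18.98 mA
P = VI cos φ = 4.4 × 0.01898 × cos(-83.01°) = 10.16 mW

10.16 mW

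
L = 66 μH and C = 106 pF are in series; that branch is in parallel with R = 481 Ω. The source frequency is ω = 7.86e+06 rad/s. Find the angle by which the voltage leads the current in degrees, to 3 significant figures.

-35.2°

X_L = ωL = 519 Ω
X_C = 1/(ωC) = 1200 Ω
Branch 1: Z₁ = R = 481 Ω
Branch 2 (series LC): Z₂ = j(X_L − X_C) = −j681 Ω
Parallel: Z = Z₁Z₂/(Z₁+Z₂), |Z| = 393 Ω, ∠Z = -35.2°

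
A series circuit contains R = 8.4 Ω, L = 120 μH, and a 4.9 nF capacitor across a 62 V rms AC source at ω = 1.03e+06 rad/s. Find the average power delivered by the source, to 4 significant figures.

5.739 W

X_L = ωL = 123.6 Ω
X_C = 1/(ωC) = 198.1 Ω
Net reactance X = X_L − X_C = -74.54 Ω
Z = 8.400 − j74.54 Ω
|Z| = √(8.400² + 74.54²) = 75.01 Ω
∠Z = arctan(-74.54/8.400) = -83.57°
I = V/|Z| = 826.6 mA
P = VI cos φ = 62 × 0.8266 × cos(-83.57°) = 5.739 W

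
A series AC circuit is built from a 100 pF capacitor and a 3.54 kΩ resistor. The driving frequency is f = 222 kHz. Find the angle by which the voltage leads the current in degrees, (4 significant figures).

ω = 2πf = 1.395e+06 rad/s
X_C = 1/(ωC) = 7169 Ω
Z = 3540 − j7169 Ω
|Z| = √(3540² + 7169²) = 7996 Ω
∠Z = arctan(-7169/3540) = -63.72°

-63.72°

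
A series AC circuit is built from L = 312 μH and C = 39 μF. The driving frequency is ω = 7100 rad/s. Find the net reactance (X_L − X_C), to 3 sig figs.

-1.40 Ω

X_L = ωL = 2.22 Ω
X_C = 1/(ωC) = 3.61 Ω
X = 2.22 − 3.61 = -1.40 Ω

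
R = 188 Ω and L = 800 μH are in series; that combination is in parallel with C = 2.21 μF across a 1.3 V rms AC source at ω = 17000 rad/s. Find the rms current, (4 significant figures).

X_L = ωL = 13.60 Ω
X_C = 1/(ωC) = 26.62 Ω
Branch 1 (R+jX_L): Z₁ = 188.0 + j13.60 Ω, |Z₁| = 188.5 Ω
Branch 2 (−jX_C): Z₂ = −j26.62 Ω
Parallel: Z = Z₁Z₂/(Z₁+Z₂), |Z| = 26.62 Ω, ∠Z = -81.90°
I = V/|Z| = 1.3/26.62 = 48.83 mA

48.83 mA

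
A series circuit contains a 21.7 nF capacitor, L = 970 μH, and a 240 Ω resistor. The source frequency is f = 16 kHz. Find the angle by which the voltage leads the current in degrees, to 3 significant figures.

ω = 2πf = 100500 rad/s
X_L = ωL = 97.5 Ω
X_C = 1/(ωC) = 458 Ω
Net reactance X = X_L − X_C = -361 Ω
Z = 240 − j361 Ω
|Z| = √(240² + 361²) = 433 Ω
∠Z = arctan(-361/240) = -56.4°

-56.4°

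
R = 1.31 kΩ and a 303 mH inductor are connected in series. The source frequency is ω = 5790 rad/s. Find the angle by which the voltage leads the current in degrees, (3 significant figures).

53.3°

X_L = ωL = 1750 Ω
Z = 1310 + j1750 Ω
|Z| = √(1310² + 1750²) = 2190 Ω
∠Z = arctan(1750/1310) = 53.3°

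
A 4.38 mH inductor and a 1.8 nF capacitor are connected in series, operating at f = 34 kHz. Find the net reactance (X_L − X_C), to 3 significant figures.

ω = 2πf = 213600 rad/s
X_L = ωL = 936 Ω
X_C = 1/(ωC) = 2600 Ω
X = 936 − 2600 = -1660 Ω

-1660 Ω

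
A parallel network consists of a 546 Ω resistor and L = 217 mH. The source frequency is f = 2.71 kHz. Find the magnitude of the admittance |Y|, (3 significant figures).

ω = 2πf = 17030 rad/s
X_L = ωL = 3690 Ω
Parallel: admittances add. Y = 1/R + 1/(jωL)
Y = (0.00183 − j0.000271) S
|Y| = 0.00185 S → |Z| = 1/|Y| = 540 Ω, ∠Z = −∠Y = 8.41°

1.85 mS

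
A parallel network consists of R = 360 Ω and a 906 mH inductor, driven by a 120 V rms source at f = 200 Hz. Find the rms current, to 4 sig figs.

349.6 mA

ω = 2πf = 1257 rad/s
X_L = ωL = 1139 Ω
Parallel: admittances add. Y = 1/R + 1/(jωL)
Y = (0.002778 − j0.0008783) S
|Y| = 0.002913 S → |Z| = 1/|Y| = 343.2 Ω, ∠Z = −∠Y = 17.55°
I = V/|Z| = 120/343.2 = 349.6 mA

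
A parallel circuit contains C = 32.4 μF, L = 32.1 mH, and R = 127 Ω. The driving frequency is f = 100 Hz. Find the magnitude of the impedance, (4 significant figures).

ω = 2πf = 628.3 rad/s
X_L = ωL = 20.17 Ω
X_C = 1/(ωC) = 49.12 Ω
Parallel: admittances add. Y = 1/R + 1/(jωL) + jωC
Y = (0.007874 − j0.02922) S
|Y| = 0.03027 S → |Z| = 1/|Y| = 33.04 Ω, ∠Z = −∠Y = 74.92°

33.04 Ω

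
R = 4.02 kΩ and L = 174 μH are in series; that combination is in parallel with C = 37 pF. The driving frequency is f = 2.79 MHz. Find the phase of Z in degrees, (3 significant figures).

ω = 2πf = 1.753e+07 rad/s
X_L = ωL = 3050 Ω
X_C = 1/(ωC) = 1540 Ω
Branch 1 (R+jX_L): Z₁ = 4020 + j3050 Ω, |Z₁| = 5050 Ω
Branch 2 (−jX_C): Z₂ = −j1540 Ω
Parallel: Z = Z₁Z₂/(Z₁+Z₂), |Z| = 1810 Ω, ∠Z = -73.4°

-73.4°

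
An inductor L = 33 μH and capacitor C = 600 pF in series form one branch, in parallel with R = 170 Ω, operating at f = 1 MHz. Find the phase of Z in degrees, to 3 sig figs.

ω = 2πf = 6.283e+06 rad/s
X_L = ωL = 207 Ω
X_C = 1/(ωC) = 265 Ω
Branch 1: Z₁ = R = 170 Ω
Branch 2 (series LC): Z₂ = j(X_L − X_C) = −j57.9 Ω
Parallel: Z = Z₁Z₂/(Z₁+Z₂), |Z| = 54.8 Ω, ∠Z = -71.2°

-71.2°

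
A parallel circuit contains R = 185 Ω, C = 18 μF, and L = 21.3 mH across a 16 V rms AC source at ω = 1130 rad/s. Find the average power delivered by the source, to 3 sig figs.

1.38 W

X_L = ωL = 24.1 Ω
X_C = 1/(ωC) = 49.2 Ω
Parallel: admittances add. Y = 1/R + 1/(jωL) + jωC
Y = (0.00541 − j0.0212) S
|Y| = 0.0219 S → |Z| = 1/|Y| = 45.7 Ω, ∠Z = −∠Y = 75.7°
I = V/|Z| = 350 mA
P = VI cos φ = 16 × 0.350 × cos(75.7°) = 1.38 W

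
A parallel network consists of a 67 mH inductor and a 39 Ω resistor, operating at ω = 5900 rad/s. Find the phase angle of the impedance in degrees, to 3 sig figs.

X_L = ωL = 395 Ω
Parallel: admittances add. Y = 1/R + 1/(jωL)
Y = (0.0256 − j0.00253) S
|Y| = 0.0258 S → |Z| = 1/|Y| = 38.8 Ω, ∠Z = −∠Y = 5.63°

5.63°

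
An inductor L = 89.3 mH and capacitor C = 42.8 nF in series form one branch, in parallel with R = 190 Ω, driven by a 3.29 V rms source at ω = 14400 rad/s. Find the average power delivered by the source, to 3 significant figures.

57.0 mW

X_L = ωL = 1290 Ω
X_C = 1/(ωC) = 1620 Ω
Branch 1: Z₁ = R = 190 Ω
Branch 2 (series LC): Z₂ = j(X_L − X_C) = −j337 Ω
Parallel: Z = Z₁Z₂/(Z₁+Z₂), |Z| = 165 Ω, ∠Z = -29.4°
I = V/|Z| = 19.9 mA
P = VI cos φ = 3.29 × 0.0199 × cos(-29.4°) = 57.0 mW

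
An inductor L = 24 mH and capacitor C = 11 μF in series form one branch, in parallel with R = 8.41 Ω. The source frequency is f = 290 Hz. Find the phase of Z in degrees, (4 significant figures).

ω = 2πf = 1822 rad/s
X_L = ωL = 43.73 Ω
X_C = 1/(ωC) = 49.89 Ω
Branch 1: Z₁ = R = 8.410 Ω
Branch 2 (series LC): Z₂ = j(X_L − X_C) = −j6.161 Ω
Parallel: Z = Z₁Z₂/(Z₁+Z₂), |Z| = 4.970 Ω, ∠Z = -53.77°

-53.77°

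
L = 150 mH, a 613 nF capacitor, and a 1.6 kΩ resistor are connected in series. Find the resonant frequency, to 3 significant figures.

525 Hz

ω₀ = 1/√(LC) = 1/√(0.15 × 6.13e-07) = 3298 rad/s
f₀ = ω₀/(2π) = 525 Hz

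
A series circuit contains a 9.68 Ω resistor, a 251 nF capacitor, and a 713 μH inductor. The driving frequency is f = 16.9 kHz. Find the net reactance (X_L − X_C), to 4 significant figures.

38.19 Ω

ω = 2πf = 106200 rad/s
X_L = ωL = 75.71 Ω
X_C = 1/(ωC) = 37.52 Ω
X = 75.71 − 37.52 = 38.19 Ω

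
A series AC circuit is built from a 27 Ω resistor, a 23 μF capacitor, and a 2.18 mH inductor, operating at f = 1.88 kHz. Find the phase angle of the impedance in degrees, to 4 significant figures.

ω = 2πf = 11810 rad/s
X_L = ωL = 25.75 Ω
X_C = 1/(ωC) = 3.681 Ω
Net reactance X = X_L − X_C = 22.07 Ω
Z = 27.00 + j22.07 Ω
|Z| = √(27.00² + 22.07²) = 34.87 Ω
∠Z = arctan(22.07/27.00) = 39.26°

39.26°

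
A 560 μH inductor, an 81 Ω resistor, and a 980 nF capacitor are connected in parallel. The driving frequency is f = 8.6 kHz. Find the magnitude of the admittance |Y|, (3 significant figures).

23.4 mS

ω = 2πf = 54040 rad/s
X_L = ωL = 30.3 Ω
X_C = 1/(ωC) = 18.9 Ω
Parallel: admittances add. Y = 1/R + 1/(jωL) + jωC
Y = (0.0123 + j0.0199) S
|Y| = 0.0234 S → |Z| = 1/|Y| = 42.7 Ω, ∠Z = −∠Y = -58.2°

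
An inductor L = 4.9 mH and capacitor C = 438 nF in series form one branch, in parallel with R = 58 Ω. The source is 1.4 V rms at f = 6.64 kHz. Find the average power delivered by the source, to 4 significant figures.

ω = 2πf = 41720 rad/s
X_L = ωL = 204.4 Ω
X_C = 1/(ωC) = 54.72 Ω
Branch 1: Z₁ = R = 58.00 Ω
Branch 2 (series LC): Z₂ = j(X_L − X_C) = j149.7 Ω
Parallel: Z = Z₁Z₂/(Z₁+Z₂), |Z| = 54.08 Ω, ∠Z = 21.18°
I = V/|Z| = 25.89 mA
P = VI cos φ = 1.4 × 0.02589 × cos(21.18°) = 33.79 mW

33.79 mW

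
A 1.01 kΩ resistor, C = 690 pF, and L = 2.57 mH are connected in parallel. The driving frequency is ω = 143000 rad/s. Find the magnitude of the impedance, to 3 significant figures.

357 Ω

X_L = ωL = 368 Ω
X_C = 1/(ωC) = 10100 Ω
Parallel: admittances add. Y = 1/R + 1/(jωL) + jωC
Y = (0.000990 − j0.00262) S
|Y| = 0.00280 S → |Z| = 1/|Y| = 357 Ω, ∠Z = −∠Y = 69.3°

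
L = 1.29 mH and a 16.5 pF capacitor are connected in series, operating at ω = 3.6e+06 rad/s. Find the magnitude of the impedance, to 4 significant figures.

12190 Ω

X_L = ωL = 4644 Ω
X_C = 1/(ωC) = 16840 Ω
Net reactance X = X_L − X_C = -12190 Ω
Z = − j12190 Ω
|Z| = √(0² + 12190²) = 12190 Ω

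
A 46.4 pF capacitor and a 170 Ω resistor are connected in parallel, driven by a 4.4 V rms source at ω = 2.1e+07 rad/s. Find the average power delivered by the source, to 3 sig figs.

114 mW

X_C = 1/(ωC) = 1030 Ω
Parallel: admittances add. Y = 1/R + jωC
Y = (0.00588 + j0.000974) S
|Y| = 0.00596 S → |Z| = 1/|Y| = 168 Ω, ∠Z = −∠Y = -9.41°
I = V/|Z| = 26.2 mA
P = VI cos φ = 4.4 × 0.0262 × cos(-9.41°) = 114 mW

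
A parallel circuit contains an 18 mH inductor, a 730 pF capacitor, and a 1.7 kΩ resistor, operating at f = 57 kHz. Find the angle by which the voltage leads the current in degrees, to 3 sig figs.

-10.2°

ω = 2πf = 358100 rad/s
X_L = ωL = 6450 Ω
X_C = 1/(ωC) = 3820 Ω
Parallel: admittances add. Y = 1/R + 1/(jωL) + jωC
Y = (0.000588 + j0.000106) S
|Y| = 0.000598 S → |Z| = 1/|Y| = 1670 Ω, ∠Z = −∠Y = -10.2°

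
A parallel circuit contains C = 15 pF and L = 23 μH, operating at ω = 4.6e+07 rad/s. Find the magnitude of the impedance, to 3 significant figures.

3920 Ω

X_L = ωL = 1060 Ω
X_C = 1/(ωC) = 1450 Ω
Parallel: admittances add. Y = 1/(jωL) + jωC
Y = (0 − j0.000255) S
|Y| = 0.000255 S → |Z| = 1/|Y| = 3920 Ω, ∠Z = −∠Y = 90.0°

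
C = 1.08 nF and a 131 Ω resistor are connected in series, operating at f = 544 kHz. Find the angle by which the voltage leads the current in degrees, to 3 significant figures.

-64.2°

ω = 2πf = 3.418e+06 rad/s
X_C = 1/(ωC) = 271 Ω
Z = 131 − j271 Ω
|Z| = √(131² + 271²) = 301 Ω
∠Z = arctan(-271/131) = -64.2°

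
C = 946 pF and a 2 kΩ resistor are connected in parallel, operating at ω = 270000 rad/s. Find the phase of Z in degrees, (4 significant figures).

X_C = 1/(ωC) = 3915 Ω
Parallel: admittances add. Y = 1/R + jωC
Y = (0.0005000 + j0.0002554) S
|Y| = 0.0005615 S → |Z| = 1/|Y| = 1781 Ω, ∠Z = −∠Y = -27.06°

-27.06°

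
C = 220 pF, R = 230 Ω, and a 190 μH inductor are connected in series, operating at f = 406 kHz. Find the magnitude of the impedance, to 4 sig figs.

ω = 2πf = 2.551e+06 rad/s
X_L = ωL = 484.7 Ω
X_C = 1/(ωC) = 1782 Ω
Net reactance X = X_L − X_C = -1297 Ω
Z = 230.0 − j1297 Ω
|Z| = √(230.0² + 1297²) = 1317 Ω

1317 Ω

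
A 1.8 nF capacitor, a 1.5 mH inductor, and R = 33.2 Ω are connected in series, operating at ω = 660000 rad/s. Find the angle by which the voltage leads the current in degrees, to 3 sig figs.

77.4°

X_L = ωL = 990 Ω
X_C = 1/(ωC) = 842 Ω
Net reactance X = X_L − X_C = 148 Ω
Z = 33.2 + j148 Ω
|Z| = √(33.2² + 148²) = 152 Ω
∠Z = arctan(148/33.2) = 77.4°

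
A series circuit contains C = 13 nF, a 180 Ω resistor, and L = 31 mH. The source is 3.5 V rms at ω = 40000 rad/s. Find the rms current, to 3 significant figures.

X_L = ωL = 1240 Ω
X_C = 1/(ωC) = 1920 Ω
Net reactance X = X_L − X_C = -683 Ω
Z = 180 − j683 Ω
|Z| = √(180² + 683²) = 706 Ω
I = V/|Z| = 3.5/706 = 4.95 mA

4.95 mA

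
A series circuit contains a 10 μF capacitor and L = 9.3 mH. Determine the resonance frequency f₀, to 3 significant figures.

ω₀ = 1/√(LC) = 1/√(0.0093 × 1e-05) = 3279 rad/s
f₀ = ω₀/(2π) = 522 Hz

522 Hz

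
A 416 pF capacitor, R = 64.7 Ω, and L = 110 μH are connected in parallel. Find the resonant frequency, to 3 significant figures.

744 kHz

ω₀ = 1/√(LC) = 1/√(0.00011 × 4.16e-10) = 4.675e+06 rad/s
f₀ = ω₀/(2π) = 744 kHz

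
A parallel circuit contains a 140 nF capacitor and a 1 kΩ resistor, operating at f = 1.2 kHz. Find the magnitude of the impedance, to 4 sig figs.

ω = 2πf = 7540 rad/s
X_C = 1/(ωC) = 947.4 Ω
Parallel: admittances add. Y = 1/R + jωC
Y = (0.001000 + j0.001056) S
|Y| = 0.001454 S → |Z| = 1/|Y| = 687.7 Ω, ∠Z = −∠Y = -46.55°

687.7 Ω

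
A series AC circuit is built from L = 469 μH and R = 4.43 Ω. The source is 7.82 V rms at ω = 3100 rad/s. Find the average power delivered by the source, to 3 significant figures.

12.5 W

X_L = ωL = 1.45 Ω
Z = 4.43 + j1.45 Ω
|Z| = √(4.43² + 1.45²) = 4.66 Ω
∠Z = arctan(1.45/4.43) = 18.2°
I = V/|Z| = 1.68 A
P = VI cos φ = 7.82 × 1.68 × cos(18.2°) = 12.5 W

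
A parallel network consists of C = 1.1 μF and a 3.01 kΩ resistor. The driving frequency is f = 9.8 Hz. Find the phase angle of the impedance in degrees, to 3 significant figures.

ω = 2πf = 61.58 rad/s
X_C = 1/(ωC) = 14800 Ω
Parallel: admittances add. Y = 1/R + jωC
Y = (0.000332 + j6.77e-05) S
|Y| = 0.000339 S → |Z| = 1/|Y| = 2950 Ω, ∠Z = −∠Y = -11.5°

-11.5°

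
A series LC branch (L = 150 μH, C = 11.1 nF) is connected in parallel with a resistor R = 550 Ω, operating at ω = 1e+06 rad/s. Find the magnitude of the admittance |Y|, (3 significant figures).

X_L = ωL = 150 Ω
X_C = 1/(ωC) = 90.1 Ω
Branch 1: Z₁ = R = 550 Ω
Branch 2 (series LC): Z₂ = j(X_L − X_C) = j59.9 Ω
Parallel: Z = Z₁Z₂/(Z₁+Z₂), |Z| = 59.6 Ω, ∠Z = 83.8°
|Y| = 1/|Z| = 16.8 mS

16.8 mS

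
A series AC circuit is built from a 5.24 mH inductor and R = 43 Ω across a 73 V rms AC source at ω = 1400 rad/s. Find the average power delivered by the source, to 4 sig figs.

120.4 W

X_L = ωL = 7.336 Ω
Z = 43.00 + j7.336 Ω
|Z| = √(43.00² + 7.336²) = 43.62 Ω
∠Z = arctan(7.336/43.00) = 9.682°
I = V/|Z| = 1.673 A
P = VI cos φ = 73 × 1.673 × cos(9.682°) = 120.4 W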